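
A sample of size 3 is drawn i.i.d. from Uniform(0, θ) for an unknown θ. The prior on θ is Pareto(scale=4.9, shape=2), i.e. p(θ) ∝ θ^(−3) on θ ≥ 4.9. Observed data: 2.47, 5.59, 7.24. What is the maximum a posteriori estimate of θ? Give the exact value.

The Uniform(0, θ) likelihood is θ^(−n) for θ ≥ max(xᵢ), zero otherwise. Here max(xᵢ) = 7.24.
Posterior ∝ θ^(−3) · θ^(−3) = θ^(−6) on θ ≥ max(4.9, 7.24) = 7.24.
This density is strictly decreasing in θ, so the posterior mode lies at the lower boundary of the support.

θ̂_MAP = 7.24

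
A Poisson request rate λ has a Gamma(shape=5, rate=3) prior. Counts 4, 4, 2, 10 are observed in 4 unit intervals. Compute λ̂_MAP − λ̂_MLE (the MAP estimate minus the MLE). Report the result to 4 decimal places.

Σxᵢ = 20. Posterior is Gamma(25, 7); MAP = (25−1)/7 = 24/7 ≈ 3.42857.
MLE = x̄ = 20/4 ≈ 5.00000.
Difference = 24/7 − 20/4 = -11/7 ≈ -1.5714.

MAP − MLE = -1.5714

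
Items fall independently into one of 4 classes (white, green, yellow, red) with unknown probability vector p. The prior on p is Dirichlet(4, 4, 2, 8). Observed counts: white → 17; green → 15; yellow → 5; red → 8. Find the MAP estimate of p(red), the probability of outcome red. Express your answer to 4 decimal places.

The posterior is Dirichlet(αᵢ + nᵢ) = Dirichlet(21, 19, 7, 16).
For a Dirichlet(a₁,…,a_K) with all aᵢ > 1, the mode has j-th component (aⱼ − 1)/(Σaᵢ − K).
Here Σaᵢ = 63 and K = 4, so p(red) = (16 − 1)/(63 − 4) = 15/59 ≈ 0.2542.

MAP estimate of p(red) = 0.2542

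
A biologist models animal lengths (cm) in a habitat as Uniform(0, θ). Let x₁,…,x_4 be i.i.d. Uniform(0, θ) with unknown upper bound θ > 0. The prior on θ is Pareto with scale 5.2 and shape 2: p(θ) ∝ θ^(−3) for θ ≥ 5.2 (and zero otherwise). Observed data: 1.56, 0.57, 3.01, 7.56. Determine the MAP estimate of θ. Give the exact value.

The Uniform(0, θ) likelihood is θ^(−n) for θ ≥ max(xᵢ), zero otherwise. Here max(xᵢ) = 7.56.
Posterior ∝ θ^(−3) · θ^(−4) = θ^(−7) on θ ≥ max(5.2, 7.56) = 7.56.
This density is strictly decreasing in θ, so the posterior mode lies at the lower boundary of the support.

θ̂_MAP = 7.56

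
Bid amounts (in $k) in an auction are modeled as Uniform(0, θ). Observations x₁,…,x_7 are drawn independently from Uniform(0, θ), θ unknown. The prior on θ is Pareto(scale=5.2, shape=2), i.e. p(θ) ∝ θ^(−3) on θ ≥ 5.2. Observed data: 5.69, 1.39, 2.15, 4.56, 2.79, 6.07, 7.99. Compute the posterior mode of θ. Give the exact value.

The Uniform(0, θ) likelihood is θ^(−n) for θ ≥ max(xᵢ), zero otherwise. Here max(xᵢ) = 7.99.
Posterior ∝ θ^(−3) · θ^(−7) = θ^(−10) on θ ≥ max(5.2, 7.99) = 7.99.
This density is strictly decreasing in θ, so the posterior mode lies at the lower boundary of the support.

θ̂_MAP = 7.99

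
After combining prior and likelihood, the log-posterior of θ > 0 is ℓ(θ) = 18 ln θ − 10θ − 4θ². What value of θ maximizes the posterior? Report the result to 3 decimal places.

θ̂_MAP = 1.000

ℓ'(θ) = 18/θ − 10 − 8θ. Setting this to zero and multiplying by θ: 8θ² + 10θ − 18 = 0.
θ = (−10 + √(10² + 4·8·18)) / (2·8) = (−10 + √676) / 16 = (−10 + 26)/16 = 1.
ℓ''(θ) = −18/θ² − 8 < 0, confirming a maximum.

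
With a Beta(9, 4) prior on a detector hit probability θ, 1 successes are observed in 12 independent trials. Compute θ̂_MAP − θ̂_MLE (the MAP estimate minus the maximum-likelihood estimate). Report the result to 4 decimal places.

Posterior is Beta(10, 15); MAP = (10−1)/(25−2) = 9/23 ≈ 0.39130.
MLE ignores the prior: θ̂_MLE = k/n = 1/12 ≈ 0.08333.
Difference = 9/23 − 1/12 = 85/276 ≈ 0.3080.

MAP − MLE = 0.3080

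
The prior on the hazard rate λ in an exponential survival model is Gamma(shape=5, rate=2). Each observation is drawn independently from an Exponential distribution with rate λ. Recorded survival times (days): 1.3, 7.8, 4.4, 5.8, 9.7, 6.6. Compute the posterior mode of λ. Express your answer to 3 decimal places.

λ̂_MAP = 0.266

The Exponential(rate=λ) likelihood is ∝ λ^n e^(−λΣtᵢ). Here n = 6 and Σtᵢ = 1.3 + 7.8 + 4.4 + 5.8 + 9.7 + 6.6 = 35.6.
Posterior ∝ λ^4e^(−2λ) · λ^6e^(−35.6λ) = λ^10e^(−37.6λ), i.e. Gamma(11, 37.6).
Mode = (a−1)/b = 10/37.6 ≈ 0.266.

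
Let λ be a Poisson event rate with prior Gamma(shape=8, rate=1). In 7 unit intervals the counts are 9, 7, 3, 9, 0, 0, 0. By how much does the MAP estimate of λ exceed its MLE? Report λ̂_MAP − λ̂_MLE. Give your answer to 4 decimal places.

Σxᵢ = 28. Posterior is Gamma(36, 8); MAP = (36−1)/8 = 35/8 ≈ 4.37500.
MLE = x̄ = 28/7 ≈ 4.00000.
Difference = 35/8 − 28/7 = 3/8 ≈ 0.3750.

MAP − MLE = 0.3750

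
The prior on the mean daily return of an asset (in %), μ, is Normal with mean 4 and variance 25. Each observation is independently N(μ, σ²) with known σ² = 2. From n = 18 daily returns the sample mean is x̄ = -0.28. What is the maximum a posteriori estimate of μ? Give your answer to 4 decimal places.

n = 18, x̄ = -0.28.
For a Normal prior and Normal likelihood with known variance, the posterior is Normal; its mode equals its mean, the precision-weighted average.
Prior precision 1/σ₀² = 1/25 = 0.04; data precision n/σ² = 18/2 = 9.
μ̂ = (0.04·4 + 9·(-0.28)) / (0.04 + 9) = (-2.36)/9.04 = -59/226 ≈ -0.2611.

μ̂_MAP = -0.2611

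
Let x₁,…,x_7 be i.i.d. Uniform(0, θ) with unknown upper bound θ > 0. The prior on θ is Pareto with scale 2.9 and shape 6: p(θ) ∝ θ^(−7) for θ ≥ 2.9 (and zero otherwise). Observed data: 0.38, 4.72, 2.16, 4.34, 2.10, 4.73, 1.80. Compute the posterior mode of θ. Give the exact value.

θ̂_MAP = 4.73

The Uniform(0, θ) likelihood is θ^(−n) for θ ≥ max(xᵢ), zero otherwise. Here max(xᵢ) = 4.73.
Posterior ∝ θ^(−7) · θ^(−7) = θ^(−14) on θ ≥ max(2.9, 4.73) = 4.73.
This density is strictly decreasing in θ, so the posterior mode lies at the lower boundary of the support.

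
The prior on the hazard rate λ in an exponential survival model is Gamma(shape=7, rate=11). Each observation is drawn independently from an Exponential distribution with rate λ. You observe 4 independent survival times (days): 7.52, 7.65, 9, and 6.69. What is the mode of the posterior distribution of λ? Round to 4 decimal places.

λ̂_MAP = 0.2389

The Exponential(rate=λ) likelihood is ∝ λ^n e^(−λΣtᵢ). Here n = 4 and Σtᵢ = 7.52 + 7.65 + 9 + 6.69 = 30.86.
Posterior ∝ λ^6e^(−11λ) · λ^4e^(−30.86λ) = λ^10e^(−41.86λ), i.e. Gamma(11, 41.86).
Mode = (a−1)/b = 10/41.86 ≈ 0.2389.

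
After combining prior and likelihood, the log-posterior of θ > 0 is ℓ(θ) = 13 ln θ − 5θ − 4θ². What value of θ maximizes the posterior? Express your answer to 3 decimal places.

θ̂_MAP = 1.000

ℓ'(θ) = 13/θ − 5 − 8θ. Setting this to zero and multiplying by θ: 8θ² + 5θ − 13 = 0.
θ = (−5 + √(5² + 4·8·13)) / (2·8) = (−5 + √441) / 16 = (−5 + 21)/16 = 1.
ℓ''(θ) = −13/θ² − 8 < 0, confirming a maximum.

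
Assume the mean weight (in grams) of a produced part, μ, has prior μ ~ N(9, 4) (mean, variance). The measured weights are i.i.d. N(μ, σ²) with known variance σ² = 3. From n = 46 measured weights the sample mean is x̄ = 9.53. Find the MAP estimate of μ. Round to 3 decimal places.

n = 46, x̄ = 9.53.
For a Normal prior and Normal likelihood with known variance, the posterior is Normal; its mode equals its mean, the precision-weighted average.
Prior precision 1/σ₀² = 1/4 = 0.25; data precision n/σ² = 46/3.
μ̂ = (0.25·9 + (46/3)·9.53) / (0.25 + 46/3) = (44513/300)/(187/12) = 44513/4675 ≈ 9.521.

μ̂_MAP = 9.521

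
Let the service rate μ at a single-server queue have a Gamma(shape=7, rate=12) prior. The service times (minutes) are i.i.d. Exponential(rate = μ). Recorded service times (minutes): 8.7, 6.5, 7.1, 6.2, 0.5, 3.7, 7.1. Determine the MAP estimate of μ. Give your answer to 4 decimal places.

The Exponential(rate=μ) likelihood is ∝ μ^n e^(−μΣtᵢ). Here n = 7 and Σtᵢ = 8.7 + 6.5 + 7.1 + 6.2 + 0.5 + 3.7 + 7.1 = 39.8.
Posterior ∝ μ^6e^(−12μ) · μ^7e^(−39.8μ) = μ^13e^(−51.8μ), i.e. Gamma(14, 51.8).
Mode = (a−1)/b = 13/51.8 ≈ 0.2510.

μ̂_MAP = 0.2510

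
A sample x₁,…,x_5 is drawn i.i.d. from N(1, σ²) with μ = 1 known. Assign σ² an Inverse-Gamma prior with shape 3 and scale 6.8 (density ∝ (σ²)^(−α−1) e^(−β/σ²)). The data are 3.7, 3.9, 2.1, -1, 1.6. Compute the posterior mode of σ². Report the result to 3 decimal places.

σ̂²_MAP = 2.682

Sum of squared deviations about the known mean: SS = (3.7−1)² + (3.9−1)² + (2.1−1)² + (-1−1)² + (1.6−1)² = 21.27.
The Normal likelihood contributes (σ²)^(−n/2) exp(−SS/(2σ²)), so the posterior is Inverse-Gamma(α + n/2, β + SS/2) = Inverse-Gamma(5.5, 17.435).
The mode of Inverse-Gamma(a, b) is b/(a+1) = 17.435/6.5 ≈ 2.682.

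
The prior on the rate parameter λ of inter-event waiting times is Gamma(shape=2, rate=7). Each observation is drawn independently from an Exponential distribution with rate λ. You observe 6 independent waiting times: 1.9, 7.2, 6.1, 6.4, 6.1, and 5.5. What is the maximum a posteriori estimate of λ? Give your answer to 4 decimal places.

λ̂_MAP = 0.1741

The Exponential(rate=λ) likelihood is ∝ λ^n e^(−λΣtᵢ). Here n = 6 and Σtᵢ = 1.9 + 7.2 + 6.1 + 6.4 + 6.1 + 5.5 = 33.2.
Posterior ∝ λe^(−7λ) · λ^6e^(−33.2λ) = λ^7e^(−40.2λ), i.e. Gamma(8, 40.2).
Mode = (a−1)/b = 7/40.2 ≈ 0.1741.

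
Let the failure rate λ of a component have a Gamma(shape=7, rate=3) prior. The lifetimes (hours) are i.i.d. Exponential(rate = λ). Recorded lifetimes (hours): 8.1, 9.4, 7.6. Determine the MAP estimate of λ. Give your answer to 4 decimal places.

λ̂_MAP = 0.3203

The Exponential(rate=λ) likelihood is ∝ λ^n e^(−λΣtᵢ). Here n = 3 and Σtᵢ = 8.1 + 9.4 + 7.6 = 25.1.
Posterior ∝ λ^6e^(−3λ) · λ^3e^(−25.1λ) = λ^9e^(−28.1λ), i.e. Gamma(10, 28.1).
Mode = (a−1)/b = 9/28.1 ≈ 0.3203.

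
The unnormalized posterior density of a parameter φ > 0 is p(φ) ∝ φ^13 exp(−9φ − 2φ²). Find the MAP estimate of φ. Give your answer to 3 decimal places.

ℓ'(φ) = 13/φ − 9 − 4φ. Setting this to zero and multiplying by φ: 4φ² + 9φ − 13 = 0.
φ = (−9 + √(9² + 4·4·13)) / (2·4) = (−9 + √289) / 8 = (−9 + 17)/8 = 1.
ℓ''(φ) = −13/φ² − 4 < 0, confirming a maximum.

φ̂_MAP = 1.000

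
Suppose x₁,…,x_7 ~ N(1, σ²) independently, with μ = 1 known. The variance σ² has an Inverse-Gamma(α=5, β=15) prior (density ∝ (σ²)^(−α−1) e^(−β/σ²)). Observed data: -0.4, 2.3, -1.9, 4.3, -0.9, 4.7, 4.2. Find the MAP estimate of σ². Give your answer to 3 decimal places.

σ̂²_MAP = 4.236

Sum of squared deviations about the known mean: SS = (-0.4−1)² + (2.3−1)² + (-1.9−1)² + (4.3−1)² + (-0.9−1)² + (4.7−1)² + (4.2−1)² = 50.49.
The Normal likelihood contributes (σ²)^(−n/2) exp(−SS/(2σ²)), so the posterior is Inverse-Gamma(α + n/2, β + SS/2) = Inverse-Gamma(8.5, 40.245).
The mode of Inverse-Gamma(a, b) is b/(a+1) = 40.245/9.5 ≈ 4.236.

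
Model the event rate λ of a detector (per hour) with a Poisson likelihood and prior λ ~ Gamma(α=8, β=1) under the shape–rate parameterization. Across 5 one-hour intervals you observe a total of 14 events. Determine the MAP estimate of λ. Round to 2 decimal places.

Σxᵢ = 14, n = 5.
Posterior ∝ λ^7e^(−1λ) · λ^14e^(−5λ) = λ^21e^(−6λ), i.e. Gamma(shape=22, rate=6).
The mode of a Gamma(a, b) with a ≥ 1 (shape–rate) is (a−1)/b = 21/6 ≈ 3.50.

λ̂_MAP = 3.50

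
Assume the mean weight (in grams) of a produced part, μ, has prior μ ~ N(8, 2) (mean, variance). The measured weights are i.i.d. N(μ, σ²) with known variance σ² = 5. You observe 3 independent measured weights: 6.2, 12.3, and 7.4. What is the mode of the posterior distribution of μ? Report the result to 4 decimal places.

μ̂_MAP = 8.3455

n = 3; x̄ = (6.2 + 12.3 + 7.4)/3 = 25.9/3 = 259/30 ≈ 8.6333.
For a Normal prior and Normal likelihood with known variance, the posterior is Normal; its mode equals its mean, the precision-weighted average.
Prior precision 1/σ₀² = 1/2 = 0.5; data precision n/σ² = 3/5 = 0.6.
μ̂ = (0.5·8 + 0.6·(259/30)) / (0.5 + 0.6) = 9.18/1.1 = 459/55 ≈ 8.3455.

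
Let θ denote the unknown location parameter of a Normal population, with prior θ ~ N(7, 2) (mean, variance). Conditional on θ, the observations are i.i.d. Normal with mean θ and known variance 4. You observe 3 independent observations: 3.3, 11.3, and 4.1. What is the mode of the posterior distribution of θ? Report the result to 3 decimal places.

θ̂_MAP = 6.540

n = 3; x̄ = (3.3 + 11.3 + 4.1)/3 = 18.7/3 = 187/30 ≈ 6.2333.
For a Normal prior and Normal likelihood with known variance, the posterior is Normal; its mode equals its mean, the precision-weighted average.
Prior precision 1/σ₀² = 1/2 = 0.5; data precision n/σ² = 3/4 = 0.75.
θ̂ = (0.5·7 + 0.75·(187/30)) / (0.5 + 0.75) = 8.175/1.25 = 6.540.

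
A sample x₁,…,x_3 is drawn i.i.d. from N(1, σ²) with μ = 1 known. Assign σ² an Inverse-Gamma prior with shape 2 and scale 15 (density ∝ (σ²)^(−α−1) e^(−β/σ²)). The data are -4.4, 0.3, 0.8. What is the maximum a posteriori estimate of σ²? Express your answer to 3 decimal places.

Sum of squared deviations about the known mean: SS = (-4.4−1)² + (0.3−1)² + (0.8−1)² = 29.69.
The Normal likelihood contributes (σ²)^(−n/2) exp(−SS/(2σ²)), so the posterior is Inverse-Gamma(α + n/2, β + SS/2) = Inverse-Gamma(3.5, 29.845).
The mode of Inverse-Gamma(a, b) is b/(a+1) = 29.845/4.5 ≈ 6.632.

σ̂²_MAP = 6.632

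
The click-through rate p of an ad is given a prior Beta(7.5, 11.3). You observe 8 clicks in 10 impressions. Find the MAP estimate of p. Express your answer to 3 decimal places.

Prior: Beta(7.5, 11.3).
Data: 8 successes in 10 trials. The binomial likelihood contributes p^8(1−p)^2, so the posterior is Beta(7.5+8, 11.3+2) = Beta(15.5, 13.3).
For Beta(a, b) with a, b > 1 the mode is (a−1)/(a+b−2) = 14.5/26.8 ≈ 0.541.

p̂_MAP = 0.541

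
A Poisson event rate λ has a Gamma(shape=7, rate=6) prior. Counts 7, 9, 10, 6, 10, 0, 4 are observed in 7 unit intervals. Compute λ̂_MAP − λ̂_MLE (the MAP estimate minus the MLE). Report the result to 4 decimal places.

MAP − MLE = -2.5714

Σxᵢ = 46. Posterior is Gamma(53, 13); MAP = (53−1)/13 = 52/13 ≈ 4.00000.
MLE = x̄ = 46/7 ≈ 6.57143.
Difference = 52/13 − 46/7 = -18/7 ≈ -2.5714.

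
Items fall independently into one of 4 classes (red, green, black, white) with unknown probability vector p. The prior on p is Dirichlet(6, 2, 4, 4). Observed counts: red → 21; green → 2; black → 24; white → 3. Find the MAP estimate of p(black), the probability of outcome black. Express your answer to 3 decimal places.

MAP estimate of p(black) = 0.435

The posterior is Dirichlet(αᵢ + nᵢ) = Dirichlet(27, 4, 28, 7).
For a Dirichlet(a₁,…,a_K) with all aᵢ > 1, the mode has j-th component (aⱼ − 1)/(Σaᵢ − K).
Here Σaᵢ = 66 and K = 4, so p(black) = (28 − 1)/(66 − 4) = 27/62 ≈ 0.435.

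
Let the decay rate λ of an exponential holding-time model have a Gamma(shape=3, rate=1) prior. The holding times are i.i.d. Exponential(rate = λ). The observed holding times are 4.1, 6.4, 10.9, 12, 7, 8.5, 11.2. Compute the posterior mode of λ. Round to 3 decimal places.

λ̂_MAP = 0.147

The Exponential(rate=λ) likelihood is ∝ λ^n e^(−λΣtᵢ). Here n = 7 and Σtᵢ = 4.1 + 6.4 + 10.9 + 12 + 7 + 8.5 + 11.2 = 60.1.
Posterior ∝ λ^2e^(−1λ) · λ^7e^(−60.1λ) = λ^9e^(−61.1λ), i.e. Gamma(10, 61.1).
Mode = (a−1)/b = 9/61.1 ≈ 0.147.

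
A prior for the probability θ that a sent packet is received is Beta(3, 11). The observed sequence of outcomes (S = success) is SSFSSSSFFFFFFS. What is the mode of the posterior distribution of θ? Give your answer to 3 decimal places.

θ̂_MAP = 0.346

Prior: Beta(3, 11).
Data: 7 successes in 14 trials (from the sequence). The binomial likelihood contributes θ^7(1−θ)^7, so the posterior is Beta(3+7, 11+7) = Beta(10, 18).
For Beta(a, b) with a, b > 1 the mode is (a−1)/(a+b−2) = 9/26 ≈ 0.346.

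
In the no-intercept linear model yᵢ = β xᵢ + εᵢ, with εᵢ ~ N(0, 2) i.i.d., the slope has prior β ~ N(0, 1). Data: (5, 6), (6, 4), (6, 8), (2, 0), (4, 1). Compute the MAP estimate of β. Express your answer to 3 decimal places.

log p(β | y) = −Σ(yᵢ − βxᵢ)²/(2·2) − β²/(2·1) + const.
Setting the derivative to zero: Σxᵢ(yᵢ − βxᵢ)/2 − β/1 = 0, so β = Σxᵢyᵢ / (Σxᵢ² + σ²/τ²).
Σxᵢyᵢ = 5·6 + 6·4 + 6·8 + 2·0 + 4·1 = 106; Σxᵢ² = 117; σ²/τ² = 2.
β̂_MAP = 106 / (117 + 2) = 106/119 ≈ 0.891.

β̂_MAP = 0.891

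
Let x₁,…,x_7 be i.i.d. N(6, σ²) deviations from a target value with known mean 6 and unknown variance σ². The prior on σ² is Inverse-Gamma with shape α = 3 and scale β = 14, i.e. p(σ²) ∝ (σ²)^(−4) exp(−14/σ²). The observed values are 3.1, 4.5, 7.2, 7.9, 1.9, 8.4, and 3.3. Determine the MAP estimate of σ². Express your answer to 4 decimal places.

Sum of squared deviations about the known mean: SS = (3.1−6)² + (4.5−6)² + (7.2−6)² + (7.9−6)² + (1.9−6)² + (8.4−6)² + (3.3−6)² = 45.57.
The Normal likelihood contributes (σ²)^(−n/2) exp(−SS/(2σ²)), so the posterior is Inverse-Gamma(α + n/2, β + SS/2) = Inverse-Gamma(6.5, 36.785).
The mode of Inverse-Gamma(a, b) is b/(a+1) = 36.785/7.5 ≈ 4.9047.

σ̂²_MAP = 4.9047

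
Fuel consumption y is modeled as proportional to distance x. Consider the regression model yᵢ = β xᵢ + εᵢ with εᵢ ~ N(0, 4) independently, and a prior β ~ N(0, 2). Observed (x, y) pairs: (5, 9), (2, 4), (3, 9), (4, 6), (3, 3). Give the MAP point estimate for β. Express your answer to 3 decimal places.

β̂_MAP = 1.738

log p(β | y) = −Σ(yᵢ − βxᵢ)²/(2·4) − β²/(2·2) + const.
Setting the derivative to zero: Σxᵢ(yᵢ − βxᵢ)/4 − β/2 = 0, so β = Σxᵢyᵢ / (Σxᵢ² + σ²/τ²).
Σxᵢyᵢ = 5·9 + 2·4 + 3·9 + 4·6 + 3·3 = 113; Σxᵢ² = 63; σ²/τ² = 2.
β̂_MAP = 113 / (63 + 2) = 113/65 ≈ 1.738.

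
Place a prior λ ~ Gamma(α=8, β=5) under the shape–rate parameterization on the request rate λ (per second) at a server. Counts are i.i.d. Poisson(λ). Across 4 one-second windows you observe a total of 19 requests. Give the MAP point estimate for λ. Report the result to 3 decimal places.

λ̂_MAP = 2.889

Σxᵢ = 19, n = 4.
Posterior ∝ λ^7e^(−5λ) · λ^19e^(−4λ) = λ^26e^(−9λ), i.e. Gamma(shape=27, rate=9).
The mode of a Gamma(a, b) with a ≥ 1 (shape–rate) is (a−1)/b = 26/9 ≈ 2.889.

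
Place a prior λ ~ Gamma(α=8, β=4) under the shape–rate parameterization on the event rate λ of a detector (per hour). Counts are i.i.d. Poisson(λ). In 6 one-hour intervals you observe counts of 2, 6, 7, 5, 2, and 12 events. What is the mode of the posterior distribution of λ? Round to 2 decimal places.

Σxᵢ = 2+6+7+5+2+12 = 34, with n = 6.
Posterior ∝ λ^7e^(−4λ) · λ^34e^(−6λ) = λ^41e^(−10λ), i.e. Gamma(shape=42, rate=10).
The mode of a Gamma(a, b) with a ≥ 1 (shape–rate) is (a−1)/b = 41/10 ≈ 4.10.

λ̂_MAP = 4.10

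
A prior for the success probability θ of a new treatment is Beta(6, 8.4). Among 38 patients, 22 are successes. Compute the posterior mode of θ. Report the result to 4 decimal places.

θ̂_MAP = 0.5357

Prior: Beta(6, 8.4).
Data: 22 successes in 38 trials. The binomial likelihood contributes θ^22(1−θ)^16, so the posterior is Beta(6+22, 8.4+16) = Beta(28, 24.4).
For Beta(a, b) with a, b > 1 the mode is (a−1)/(a+b−2) = 27/50.4 ≈ 0.5357.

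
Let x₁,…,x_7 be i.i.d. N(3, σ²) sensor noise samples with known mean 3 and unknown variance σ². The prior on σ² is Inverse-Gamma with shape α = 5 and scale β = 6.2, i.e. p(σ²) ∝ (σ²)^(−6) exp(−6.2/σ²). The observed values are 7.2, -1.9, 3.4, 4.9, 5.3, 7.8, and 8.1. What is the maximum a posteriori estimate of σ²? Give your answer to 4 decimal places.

Sum of squared deviations about the known mean: SS = (7.2−3)² + (-1.9−3)² + (3.4−3)² + (4.9−3)² + (5.3−3)² + (7.8−3)² + (8.1−3)² = 99.76.
The Normal likelihood contributes (σ²)^(−n/2) exp(−SS/(2σ²)), so the posterior is Inverse-Gamma(α + n/2, β + SS/2) = Inverse-Gamma(8.5, 56.08).
The mode of Inverse-Gamma(a, b) is b/(a+1) = 56.08/9.5 ≈ 5.9032.

σ̂²_MAP = 5.9032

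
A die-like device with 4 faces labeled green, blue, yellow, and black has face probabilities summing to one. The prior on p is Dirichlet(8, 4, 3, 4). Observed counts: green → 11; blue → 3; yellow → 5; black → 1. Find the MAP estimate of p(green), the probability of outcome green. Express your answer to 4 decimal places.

The posterior is Dirichlet(αᵢ + nᵢ) = Dirichlet(19, 7, 8, 5).
For a Dirichlet(a₁,…,a_K) with all aᵢ > 1, the mode has j-th component (aⱼ − 1)/(Σaᵢ − K).
Here Σaᵢ = 39 and K = 4, so p(green) = (19 − 1)/(39 − 4) = 18/35 ≈ 0.5143.

MAP estimate of p(green) = 0.5143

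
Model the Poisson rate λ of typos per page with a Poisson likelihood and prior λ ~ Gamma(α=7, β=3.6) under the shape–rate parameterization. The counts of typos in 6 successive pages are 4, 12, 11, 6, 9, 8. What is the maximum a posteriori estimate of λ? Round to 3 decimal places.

Σxᵢ = 4+12+11+6+9+8 = 50, with n = 6.
Posterior ∝ λ^6e^(−3.6λ) · λ^50e^(−6λ) = λ^56e^(−9.6λ), i.e. Gamma(shape=57, rate=9.6).
The mode of a Gamma(a, b) with a ≥ 1 (shape–rate) is (a−1)/b = 56/9.6 ≈ 5.833.

λ̂_MAP = 5.833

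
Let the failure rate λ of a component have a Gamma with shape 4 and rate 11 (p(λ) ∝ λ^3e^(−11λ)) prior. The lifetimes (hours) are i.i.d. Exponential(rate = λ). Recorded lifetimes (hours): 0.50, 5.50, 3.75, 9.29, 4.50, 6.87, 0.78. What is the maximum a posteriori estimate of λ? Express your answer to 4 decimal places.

λ̂_MAP = 0.2370

The Exponential(rate=λ) likelihood is ∝ λ^n e^(−λΣtᵢ). Here n = 7 and Σtᵢ = 0.50 + 5.50 + 3.75 + 9.29 + 4.50 + 6.87 + 0.78 = 31.19.
Posterior ∝ λ^3e^(−11λ) · λ^7e^(−31.19λ) = λ^10e^(−42.19λ), i.e. Gamma(11, 42.19).
Mode = (a−1)/b = 10/42.19 ≈ 0.2370.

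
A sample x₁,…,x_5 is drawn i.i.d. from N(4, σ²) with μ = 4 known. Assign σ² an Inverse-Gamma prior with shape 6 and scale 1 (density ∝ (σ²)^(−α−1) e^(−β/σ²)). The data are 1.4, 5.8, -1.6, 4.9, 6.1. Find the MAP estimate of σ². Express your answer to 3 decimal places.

σ̂²_MAP = 2.557

Sum of squared deviations about the known mean: SS = (1.4−4)² + (5.8−4)² + (-1.6−4)² + (4.9−4)² + (6.1−4)² = 46.58.
The Normal likelihood contributes (σ²)^(−n/2) exp(−SS/(2σ²)), so the posterior is Inverse-Gamma(α + n/2, β + SS/2) = Inverse-Gamma(8.5, 24.29).
The mode of Inverse-Gamma(a, b) is b/(a+1) = 24.29/9.5 ≈ 2.557.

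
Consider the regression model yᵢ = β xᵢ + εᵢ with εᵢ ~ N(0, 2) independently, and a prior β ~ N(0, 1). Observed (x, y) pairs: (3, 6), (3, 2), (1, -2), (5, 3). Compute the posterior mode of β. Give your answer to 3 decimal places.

β̂_MAP = 0.804

log p(β | y) = −Σ(yᵢ − βxᵢ)²/(2·2) − β²/(2·1) + const.
Setting the derivative to zero: Σxᵢ(yᵢ − βxᵢ)/2 − β/1 = 0, so β = Σxᵢyᵢ / (Σxᵢ² + σ²/τ²).
Σxᵢyᵢ = 3·6 + 3·2 + 1·(-2) + 5·3 = 37; Σxᵢ² = 44; σ²/τ² = 2.
β̂_MAP = 37 / (44 + 2) = 37/46 ≈ 0.804.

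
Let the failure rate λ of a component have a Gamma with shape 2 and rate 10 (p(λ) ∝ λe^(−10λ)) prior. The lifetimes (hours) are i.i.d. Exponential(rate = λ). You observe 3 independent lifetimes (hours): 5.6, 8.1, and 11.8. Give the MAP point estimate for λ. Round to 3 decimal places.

The Exponential(rate=λ) likelihood is ∝ λ^n e^(−λΣtᵢ). Here n = 3 and Σtᵢ = 5.6 + 8.1 + 11.8 = 25.5.
Posterior ∝ λe^(−10λ) · λ^3e^(−25.5λ) = λ^4e^(−35.5λ), i.e. Gamma(5, 35.5).
Mode = (a−1)/b = 4/35.5 ≈ 0.113.

λ̂_MAP = 0.113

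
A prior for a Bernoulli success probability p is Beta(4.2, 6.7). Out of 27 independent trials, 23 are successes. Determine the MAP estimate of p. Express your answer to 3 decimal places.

p̂_MAP = 0.730

Prior: Beta(4.2, 6.7).
Data: 23 successes in 27 trials. The binomial likelihood contributes p^23(1−p)^4, so the posterior is Beta(4.2+23, 6.7+4) = Beta(27.2, 10.7).
For Beta(a, b) with a, b > 1 the mode is (a−1)/(a+b−2) = 26.2/35.9 ≈ 0.730.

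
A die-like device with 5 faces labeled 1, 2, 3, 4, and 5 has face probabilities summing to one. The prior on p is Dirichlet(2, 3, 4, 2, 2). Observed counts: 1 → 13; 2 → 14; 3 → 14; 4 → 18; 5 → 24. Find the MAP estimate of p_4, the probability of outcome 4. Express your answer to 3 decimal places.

The posterior is Dirichlet(αᵢ + nᵢ) = Dirichlet(15, 17, 18, 20, 26).
For a Dirichlet(a₁,…,a_K) with all aᵢ > 1, the mode has j-th component (aⱼ − 1)/(Σaᵢ − K).
Here Σaᵢ = 96 and K = 5, so p_4 = (20 − 1)/(96 − 5) = 19/91 ≈ 0.209.

MAP estimate: 0.209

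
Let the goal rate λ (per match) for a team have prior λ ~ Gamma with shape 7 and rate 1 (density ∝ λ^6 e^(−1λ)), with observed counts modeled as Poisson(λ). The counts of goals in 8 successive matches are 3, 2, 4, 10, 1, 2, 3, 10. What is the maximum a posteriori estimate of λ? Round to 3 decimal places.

Σxᵢ = 3+2+4+10+1+2+3+10 = 35, with n = 8.
Posterior ∝ λ^6e^(−1λ) · λ^35e^(−8λ) = λ^41e^(−9λ), i.e. Gamma(shape=42, rate=9).
The mode of a Gamma(a, b) with a ≥ 1 (shape–rate) is (a−1)/b = 41/9 ≈ 4.556.

λ̂_MAP = 4.556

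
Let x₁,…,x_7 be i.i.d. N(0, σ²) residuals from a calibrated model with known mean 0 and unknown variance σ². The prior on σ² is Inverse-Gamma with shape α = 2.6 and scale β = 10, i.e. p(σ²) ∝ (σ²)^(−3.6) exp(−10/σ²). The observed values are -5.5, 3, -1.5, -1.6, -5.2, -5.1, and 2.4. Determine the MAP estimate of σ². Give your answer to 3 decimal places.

Sum of squared deviations about the known mean: SS = (-5.5−0)² + (3−0)² + (-1.5−0)² + (-1.6−0)² + (-5.2−0)² + (-5.1−0)² + (2.4−0)² = 102.87.
The Normal likelihood contributes (σ²)^(−n/2) exp(−SS/(2σ²)), so the posterior is Inverse-Gamma(α + n/2, β + SS/2) = Inverse-Gamma(6.1, 61.435).
The mode of Inverse-Gamma(a, b) is b/(a+1) = 61.435/7.1 ≈ 8.653.

σ̂²_MAP = 8.653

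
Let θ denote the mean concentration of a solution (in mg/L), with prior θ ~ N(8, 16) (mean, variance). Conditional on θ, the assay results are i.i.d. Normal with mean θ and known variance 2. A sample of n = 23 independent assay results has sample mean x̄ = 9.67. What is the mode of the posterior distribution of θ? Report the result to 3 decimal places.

n = 23, x̄ = 9.67.
For a Normal prior and Normal likelihood with known variance, the posterior is Normal; its mode equals its mean, the precision-weighted average.
Prior precision 1/σ₀² = 1/16 = 0.0625; data precision n/σ² = 23/2 = 11.5.
θ̂ = (0.0625·8 + 11.5·9.67) / (0.0625 + 11.5) = 111.705/11.5625 = 44682/4625 ≈ 9.661.

θ̂_MAP = 9.661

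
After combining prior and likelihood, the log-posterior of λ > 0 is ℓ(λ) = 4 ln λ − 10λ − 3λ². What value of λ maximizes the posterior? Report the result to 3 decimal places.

ℓ'(λ) = 4/λ − 10 − 6λ. Setting this to zero and multiplying by λ: 6λ² + 10λ − 4 = 0.
λ = (−10 + √(10² + 4·6·4)) / (2·6) = (−10 + √196) / 12 = (−10 + 14)/12 = 1/3.
ℓ''(λ) = −4/λ² − 6 < 0, confirming a maximum.

λ̂_MAP = 0.333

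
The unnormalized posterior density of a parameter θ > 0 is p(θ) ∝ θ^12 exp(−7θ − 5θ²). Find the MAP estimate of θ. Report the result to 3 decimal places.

θ̂_MAP = 0.800

ℓ'(θ) = 12/θ − 7 − 10θ. Setting this to zero and multiplying by θ: 10θ² + 7θ − 12 = 0.
θ = (−7 + √(7² + 4·10·12)) / (2·10) = (−7 + √529) / 20 = (−7 + 23)/20 = 4/5.
ℓ''(θ) = −12/θ² − 10 < 0, confirming a maximum.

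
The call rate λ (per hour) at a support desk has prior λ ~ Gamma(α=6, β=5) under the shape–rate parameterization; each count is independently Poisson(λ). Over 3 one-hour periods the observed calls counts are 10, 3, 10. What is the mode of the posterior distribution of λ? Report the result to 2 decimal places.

Σxᵢ = 10+3+10 = 23, with n = 3.
Posterior ∝ λ^5e^(−5λ) · λ^23e^(−3λ) = λ^28e^(−8λ), i.e. Gamma(shape=29, rate=8).
The mode of a Gamma(a, b) with a ≥ 1 (shape–rate) is (a−1)/b = 28/8 ≈ 3.50.

λ̂_MAP = 3.50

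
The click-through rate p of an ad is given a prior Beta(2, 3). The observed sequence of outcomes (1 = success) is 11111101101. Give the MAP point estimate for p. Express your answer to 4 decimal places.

p̂_MAP = 0.7143

Prior: Beta(2, 3).
Data: 9 successes in 11 trials (from the sequence). The binomial likelihood contributes p^9(1−p)^2, so the posterior is Beta(2+9, 3+2) = Beta(11, 5).
For Beta(a, b) with a, b > 1 the mode is (a−1)/(a+b−2) = 10/14 ≈ 0.7143.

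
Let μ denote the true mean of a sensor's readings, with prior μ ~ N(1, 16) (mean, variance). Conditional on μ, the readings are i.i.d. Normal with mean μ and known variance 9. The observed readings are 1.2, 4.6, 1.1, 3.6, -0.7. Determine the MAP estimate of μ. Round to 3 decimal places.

μ̂_MAP = 1.863

n = 5; x̄ = (1.2 + 4.6 + 1.1 + 3.6 + (-0.7))/5 = 9.8/5 = 1.96.
For a Normal prior and Normal likelihood with known variance, the posterior is Normal; its mode equals its mean, the precision-weighted average.
Prior precision 1/σ₀² = 1/16 = 0.0625; data precision n/σ² = 5/9.
μ̂ = (0.0625·1 + (5/9)·1.96) / (0.0625 + 5/9) = (829/720)/(89/144) = 829/445 ≈ 1.863.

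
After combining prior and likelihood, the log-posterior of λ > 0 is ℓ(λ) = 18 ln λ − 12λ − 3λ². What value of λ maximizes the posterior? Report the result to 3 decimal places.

ℓ'(λ) = 18/λ − 12 − 6λ. Setting this to zero and multiplying by λ: 6λ² + 12λ − 18 = 0.
λ = (−12 + √(12² + 4·6·18)) / (2·6) = (−12 + √576) / 12 = (−12 + 24)/12 = 1.
ℓ''(λ) = −18/λ² − 6 < 0, confirming a maximum.

λ̂_MAP = 1.000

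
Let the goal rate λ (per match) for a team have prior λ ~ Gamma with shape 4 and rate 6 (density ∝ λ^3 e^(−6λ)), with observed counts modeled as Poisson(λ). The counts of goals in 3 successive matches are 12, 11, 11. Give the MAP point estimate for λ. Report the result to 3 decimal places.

Σxᵢ = 12+11+11 = 34, with n = 3.
Posterior ∝ λ^3e^(−6λ) · λ^34e^(−3λ) = λ^37e^(−9λ), i.e. Gamma(shape=38, rate=9).
The mode of a Gamma(a, b) with a ≥ 1 (shape–rate) is (a−1)/b = 37/9 ≈ 4.111.

λ̂_MAP = 4.111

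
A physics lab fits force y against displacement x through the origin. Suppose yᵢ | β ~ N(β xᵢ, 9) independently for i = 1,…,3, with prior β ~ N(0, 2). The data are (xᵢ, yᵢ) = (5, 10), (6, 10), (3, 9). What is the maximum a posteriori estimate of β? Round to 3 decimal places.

β̂_MAP = 1.839

log p(β | y) = −Σ(yᵢ − βxᵢ)²/(2·9) − β²/(2·2) + const.
Setting the derivative to zero: Σxᵢ(yᵢ − βxᵢ)/9 − β/2 = 0, so β = Σxᵢyᵢ / (Σxᵢ² + σ²/τ²).
Σxᵢyᵢ = 5·10 + 6·10 + 3·9 = 137; Σxᵢ² = 70; σ²/τ² = 4.5.
β̂_MAP = 137 / (70 + 4.5) = 137/74.5 ≈ 1.839.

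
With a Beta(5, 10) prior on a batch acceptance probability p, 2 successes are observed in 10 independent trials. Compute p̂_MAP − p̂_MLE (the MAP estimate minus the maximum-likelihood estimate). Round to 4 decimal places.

Posterior is Beta(7, 18); MAP = (7−1)/(25−2) = 6/23 ≈ 0.26087.
MLE ignores the prior: p̂_MLE = k/n = 2/10 ≈ 0.20000.
Difference = 6/23 − 2/10 = 7/115 ≈ 0.0609.

MAP − MLE = 0.0609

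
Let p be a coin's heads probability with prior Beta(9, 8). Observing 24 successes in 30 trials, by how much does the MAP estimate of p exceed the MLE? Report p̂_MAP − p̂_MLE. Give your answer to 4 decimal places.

MAP − MLE = -0.0889

Posterior is Beta(33, 14); MAP = (33−1)/(47−2) = 32/45 ≈ 0.71111.
MLE ignores the prior: p̂_MLE = k/n = 24/30 ≈ 0.80000.
Difference = 32/45 − 24/30 = -4/45 ≈ -0.0889.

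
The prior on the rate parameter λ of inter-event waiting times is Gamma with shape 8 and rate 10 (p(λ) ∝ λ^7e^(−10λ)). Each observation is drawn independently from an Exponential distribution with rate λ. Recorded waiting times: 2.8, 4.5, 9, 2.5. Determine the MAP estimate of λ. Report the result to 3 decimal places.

The Exponential(rate=λ) likelihood is ∝ λ^n e^(−λΣtᵢ). Here n = 4 and Σtᵢ = 2.8 + 4.5 + 9 + 2.5 = 18.8.
Posterior ∝ λ^7e^(−10λ) · λ^4e^(−18.8λ) = λ^11e^(−28.8λ), i.e. Gamma(12, 28.8).
Mode = (a−1)/b = 11/28.8 ≈ 0.382.

λ̂_MAP = 0.382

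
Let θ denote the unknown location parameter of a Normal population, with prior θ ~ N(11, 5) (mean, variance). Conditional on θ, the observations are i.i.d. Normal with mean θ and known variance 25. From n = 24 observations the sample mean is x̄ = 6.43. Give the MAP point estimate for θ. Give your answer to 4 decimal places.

θ̂_MAP = 7.2179

n = 24, x̄ = 6.43.
For a Normal prior and Normal likelihood with known variance, the posterior is Normal; its mode equals its mean, the precision-weighted average.
Prior precision 1/σ₀² = 1/5 = 0.2; data precision n/σ² = 24/25 = 0.96.
θ̂ = (0.2·11 + 0.96·6.43) / (0.2 + 0.96) = 8.3728/1.16 = 5233/725 ≈ 7.2179.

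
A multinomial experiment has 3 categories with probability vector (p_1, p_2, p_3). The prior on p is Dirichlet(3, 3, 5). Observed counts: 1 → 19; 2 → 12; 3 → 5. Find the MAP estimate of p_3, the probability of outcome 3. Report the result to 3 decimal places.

MAP estimate: 0.205

The posterior is Dirichlet(αᵢ + nᵢ) = Dirichlet(22, 15, 10).
For a Dirichlet(a₁,…,a_K) with all aᵢ > 1, the mode has j-th component (aⱼ − 1)/(Σaᵢ − K).
Here Σaᵢ = 47 and K = 3, so p_3 = (10 − 1)/(47 − 3) = 9/44 ≈ 0.205.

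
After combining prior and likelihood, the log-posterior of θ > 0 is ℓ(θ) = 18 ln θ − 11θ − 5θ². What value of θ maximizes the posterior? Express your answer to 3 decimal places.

θ̂_MAP = 0.900

ℓ'(θ) = 18/θ − 11 − 10θ. Setting this to zero and multiplying by θ: 10θ² + 11θ − 18 = 0.
θ = (−11 + √(11² + 4·10·18)) / (2·10) = (−11 + √841) / 20 = (−11 + 29)/20 = 9/10.
ℓ''(θ) = −18/θ² − 10 < 0, confirming a maximum.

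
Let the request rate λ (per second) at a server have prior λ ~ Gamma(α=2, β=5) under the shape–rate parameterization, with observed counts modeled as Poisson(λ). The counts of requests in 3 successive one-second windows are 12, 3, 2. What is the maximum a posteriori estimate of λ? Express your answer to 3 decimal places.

Σxᵢ = 12+3+2 = 17, with n = 3.
Posterior ∝ λe^(−5λ) · λ^17e^(−3λ) = λ^18e^(−8λ), i.e. Gamma(shape=19, rate=8).
The mode of a Gamma(a, b) with a ≥ 1 (shape–rate) is (a−1)/b = 18/8 ≈ 2.250.

λ̂_MAP = 2.250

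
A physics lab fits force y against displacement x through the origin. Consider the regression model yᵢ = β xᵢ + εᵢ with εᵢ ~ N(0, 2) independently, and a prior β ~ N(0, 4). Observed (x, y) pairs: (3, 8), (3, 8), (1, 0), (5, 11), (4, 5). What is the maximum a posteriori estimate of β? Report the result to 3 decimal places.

log p(β | y) = −Σ(yᵢ − βxᵢ)²/(2·2) − β²/(2·4) + const.
Setting the derivative to zero: Σxᵢ(yᵢ − βxᵢ)/2 − β/4 = 0, so β = Σxᵢyᵢ / (Σxᵢ² + σ²/τ²).
Σxᵢyᵢ = 3·8 + 3·8 + 1·0 + 5·11 + 4·5 = 123; Σxᵢ² = 60; σ²/τ² = 0.5.
β̂_MAP = 123 / (60 + 0.5) = 123/60.5 ≈ 2.033.

β̂_MAP = 2.033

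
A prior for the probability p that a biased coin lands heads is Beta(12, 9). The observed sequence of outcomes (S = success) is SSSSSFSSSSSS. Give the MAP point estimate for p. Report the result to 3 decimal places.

p̂_MAP = 0.710

Prior: Beta(12, 9).
Data: 11 successes in 12 trials (from the sequence). The binomial likelihood contributes p^11(1−p)^1, so the posterior is Beta(12+11, 9+1) = Beta(23, 10).
For Beta(a, b) with a, b > 1 the mode is (a−1)/(a+b−2) = 22/31 ≈ 0.710.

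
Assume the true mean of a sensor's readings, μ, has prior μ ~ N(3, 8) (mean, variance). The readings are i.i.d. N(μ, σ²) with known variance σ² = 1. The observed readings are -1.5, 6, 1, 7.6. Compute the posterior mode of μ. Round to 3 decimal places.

n = 4; x̄ = ((-1.5) + 6 + 1 + 7.6)/4 = 13.1/4 = 3.275.
For a Normal prior and Normal likelihood with known variance, the posterior is Normal; its mode equals its mean, the precision-weighted average.
Prior precision 1/σ₀² = 1/8 = 0.125; data precision n/σ² = 4/1 = 4.
μ̂ = (0.125·3 + 4·3.275) / (0.125 + 4) = 13.475/4.125 = 49/15 ≈ 3.267.

μ̂_MAP = 3.267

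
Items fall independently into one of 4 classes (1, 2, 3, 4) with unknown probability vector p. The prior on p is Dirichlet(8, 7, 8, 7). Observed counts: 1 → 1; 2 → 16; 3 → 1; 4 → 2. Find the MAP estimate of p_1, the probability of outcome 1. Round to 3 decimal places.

MAP estimate: 0.174

The posterior is Dirichlet(αᵢ + nᵢ) = Dirichlet(9, 23, 9, 9).
For a Dirichlet(a₁,…,a_K) with all aᵢ > 1, the mode has j-th component (aⱼ − 1)/(Σaᵢ − K).
Here Σaᵢ = 50 and K = 4, so p_1 = (9 − 1)/(50 − 4) = 8/46 ≈ 0.174.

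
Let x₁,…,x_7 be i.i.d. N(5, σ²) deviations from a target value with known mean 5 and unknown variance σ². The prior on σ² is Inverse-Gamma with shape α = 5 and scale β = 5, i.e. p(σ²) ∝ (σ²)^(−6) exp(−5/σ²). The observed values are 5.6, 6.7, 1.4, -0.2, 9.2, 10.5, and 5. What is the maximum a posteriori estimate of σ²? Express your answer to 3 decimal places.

Sum of squared deviations about the known mean: SS = (5.6−5)² + (6.7−5)² + (1.4−5)² + (-0.2−5)² + (9.2−5)² + (10.5−5)² + (5−5)² = 91.14.
The Normal likelihood contributes (σ²)^(−n/2) exp(−SS/(2σ²)), so the posterior is Inverse-Gamma(α + n/2, β + SS/2) = Inverse-Gamma(8.5, 50.57).
The mode of Inverse-Gamma(a, b) is b/(a+1) = 50.57/9.5 ≈ 5.323.

σ̂²_MAP = 5.323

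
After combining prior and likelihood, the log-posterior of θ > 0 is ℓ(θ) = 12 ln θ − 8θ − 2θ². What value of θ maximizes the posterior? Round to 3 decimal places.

ℓ'(θ) = 12/θ − 8 − 4θ. Setting this to zero and multiplying by θ: 4θ² + 8θ − 12 = 0.
θ = (−8 + √(8² + 4·4·12)) / (2·4) = (−8 + √256) / 8 = (−8 + 16)/8 = 1.
ℓ''(θ) = −12/θ² − 4 < 0, confirming a maximum.

θ̂_MAP = 1.000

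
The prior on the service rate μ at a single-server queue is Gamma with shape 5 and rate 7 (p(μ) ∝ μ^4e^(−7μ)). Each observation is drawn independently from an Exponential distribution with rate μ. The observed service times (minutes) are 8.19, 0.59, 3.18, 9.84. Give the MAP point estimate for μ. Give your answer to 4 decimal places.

μ̂_MAP = 0.2778

The Exponential(rate=μ) likelihood is ∝ μ^n e^(−μΣtᵢ). Here n = 4 and Σtᵢ = 8.19 + 0.59 + 3.18 + 9.84 = 21.80.
Posterior ∝ μ^4e^(−7μ) · μ^4e^(−21.80μ) = μ^8e^(−28.80μ), i.e. Gamma(9, 28.80).
Mode = (a−1)/b = 8/28.80 ≈ 0.2778.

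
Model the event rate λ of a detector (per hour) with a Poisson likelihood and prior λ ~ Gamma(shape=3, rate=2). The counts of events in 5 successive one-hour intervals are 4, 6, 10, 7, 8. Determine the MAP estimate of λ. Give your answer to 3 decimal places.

Σxᵢ = 4+6+10+7+8 = 35, with n = 5.
Posterior ∝ λ^2e^(−2λ) · λ^35e^(−5λ) = λ^37e^(−7λ), i.e. Gamma(shape=38, rate=7).
The mode of a Gamma(a, b) with a ≥ 1 (shape–rate) is (a−1)/b = 37/7 ≈ 5.286.

λ̂_MAP = 5.286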